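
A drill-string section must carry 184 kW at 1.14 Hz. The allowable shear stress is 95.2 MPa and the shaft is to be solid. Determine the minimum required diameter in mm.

111 mm

ω = 2π·1.14 = 7.163 rad/s, so T = P/ω = 184×10³ / 7.163 = 25690 N·m.
For a solid shaft τ_max = 16T/(πd³), so d = (16T/(π τ_allow))^(1/3) = (16·25690/(π·9.52×10^7))^(1/3) = 0.1112 m.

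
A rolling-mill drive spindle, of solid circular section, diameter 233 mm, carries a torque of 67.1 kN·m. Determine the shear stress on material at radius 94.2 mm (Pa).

J = πd⁴/32 = π(0.233)⁴/32 = 2.894×10^-4 m⁴.
Shear stress varies linearly with radius: τ = T·r/J = 67100 × 0.0942 / 2.894×10^-4 = 2.184×10^7 Pa.

2.18e7 Pa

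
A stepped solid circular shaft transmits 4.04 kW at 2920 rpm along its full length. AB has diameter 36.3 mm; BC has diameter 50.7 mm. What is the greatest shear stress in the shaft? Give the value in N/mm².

ω = 2π·2920/60 = 305.8 rad/s, so T = P/ω = 4.04×10³ / 305.8 = 13.21 N·m.
Under the same torque, τ_max = 16T/(πd³) is largest where d is smallest — segment AB (d = 36.3 mm).
τ_max = 16·13.21/(π·(0.0363)³) = 1.407×10^6 Pa.

1.41 N/mm²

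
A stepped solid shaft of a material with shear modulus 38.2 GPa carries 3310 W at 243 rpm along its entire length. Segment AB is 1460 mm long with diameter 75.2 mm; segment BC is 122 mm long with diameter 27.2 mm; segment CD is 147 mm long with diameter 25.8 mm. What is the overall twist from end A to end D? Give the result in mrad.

ω = 2π·243/60 = 25.45 rad/s, so T = P/ω = 3310 / 25.45 = 130.1 N·m.
J_AB = π(0.0752)⁴/32 = 3.14×10^-6 m⁴; J_BC = π(0.0272)⁴/32 = 5.37×10^-8 m⁴; J_CD = π(0.0258)⁴/32 = 4.35×10^-8 m⁴.
θ = (T/G)·Σ L_i/J_i = (130.1/38.2×10⁹)·(1.46/3.14×10^-6 + 0.122/5.37×10^-8 + 0.147/4.35×10^-8) = 0.02082 rad.

20.8 mrad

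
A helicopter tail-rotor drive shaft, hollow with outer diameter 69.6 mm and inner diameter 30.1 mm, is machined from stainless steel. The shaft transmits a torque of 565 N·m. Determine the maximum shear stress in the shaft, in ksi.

J = π(d_o⁴ − d_i⁴)/32 = π(0.0696⁴ − 0.0301⁴)/32 = 2.223×10^-6 m⁴.
τ_max = T·r/J = 565.0 × 0.0348 / 2.223×10^-6 = 8.844×10^6 Pa.

1.28 ksi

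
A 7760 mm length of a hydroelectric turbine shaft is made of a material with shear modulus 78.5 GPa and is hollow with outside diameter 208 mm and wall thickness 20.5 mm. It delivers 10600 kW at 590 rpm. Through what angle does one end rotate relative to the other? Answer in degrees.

9.05°

ω = 2π·590/60 = 61.78 rad/s, so T = P/ω = 10600×10³ / 61.78 = 171600 N·m.
J = π(d_o⁴ − d_i⁴)/32 = π(0.208⁴ − 0.167⁴)/32 = 1.074×10^-4 m⁴.
θ = T·L/(G·J) = 171600 × 7.76 / (78.5×10⁹ × 1.074×10^-4) = 0.1579 rad.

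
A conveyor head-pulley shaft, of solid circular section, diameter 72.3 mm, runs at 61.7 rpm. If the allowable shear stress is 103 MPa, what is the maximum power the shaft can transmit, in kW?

J = πd⁴/32 = π(0.0723)⁴/32 = 2.683×10^-6 m⁴.
T_max = τ_allow·J/r = 1.03×10^8 × 2.683×10^-6 / 0.0362 = 7643 N·m.
ω = 2π·61.7/60 = 6.461 rad/s, so P_max = T_max·ω = 4.939×10^4 W.

49.4 kW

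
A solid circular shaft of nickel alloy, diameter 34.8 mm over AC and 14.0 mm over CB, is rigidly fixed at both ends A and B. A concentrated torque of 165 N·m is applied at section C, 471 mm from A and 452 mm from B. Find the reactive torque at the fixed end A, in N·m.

161 N·m

Compatibility: T_A·a/J_AC = T_B·b/J_CB with T_A + T_B = T₀.
J_AC = 1.44×10^-7 m⁴, J_CB = 3.77×10^-9 m⁴, so T_A = T₀·(J_AC/a)/((J_AC/a)+(J_CB/b)) = 160.6 N·m, T_B = 4.384 N·m.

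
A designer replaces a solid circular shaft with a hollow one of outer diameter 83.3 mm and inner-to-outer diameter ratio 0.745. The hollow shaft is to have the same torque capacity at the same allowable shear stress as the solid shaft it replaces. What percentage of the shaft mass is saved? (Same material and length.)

43.1 %

Equal τ_max and T ⇒ the solid shaft needs d_s³ = d_o³(1−k⁴), so d_s = 83.3·(1−0.745⁴)^(1/3) = 73.68 mm.
Area ratio A_h/A_s = d_o²(1−k²)/d_s² = (1−k²)/(1−k⁴)^(2/3) = 0.5688.
Mass saving = 1 − 0.5688 = 43.1 %.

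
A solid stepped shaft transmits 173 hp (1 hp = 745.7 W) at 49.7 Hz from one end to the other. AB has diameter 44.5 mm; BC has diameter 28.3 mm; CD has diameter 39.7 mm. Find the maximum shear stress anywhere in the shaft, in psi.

13500 psi

ω = 2π·49.7 = 312.3 rad/s, so T = P/ω = 173×745.7 / 312.3 = 413.1 N·m.
Under the same torque, τ_max = 16T/(πd³) is largest where d is smallest — segment BC (d = 28.3 mm).
τ_max = 16·413.1/(π·(0.0283)³) = 9.283×10^7 Pa.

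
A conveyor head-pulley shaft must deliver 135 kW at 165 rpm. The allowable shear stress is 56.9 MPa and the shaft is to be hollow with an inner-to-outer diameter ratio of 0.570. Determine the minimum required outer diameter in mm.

ω = 2π·165/60 = 17.28 rad/s, so T = P/ω = 135×10³ / 17.28 = 7813 N·m.
For a hollow shaft with d_i/d_o = 0.570: τ_max = 16T/(π d_o³ (1−k⁴)), so d_o = [16T/(π τ_allow (1−k⁴))]^(1/3) = [16·7813/(π·5.69×10^7·0.8944)]^(1/3) = 0.09212 m.

92.1 mm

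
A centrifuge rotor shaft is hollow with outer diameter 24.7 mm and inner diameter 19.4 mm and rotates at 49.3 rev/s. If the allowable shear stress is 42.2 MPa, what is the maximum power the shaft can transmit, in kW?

24.0 kW

J = π(d_o⁴ − d_i⁴)/32 = π(0.0247⁴ − 0.0194⁴)/32 = 2.264×10^-8 m⁴.
T_max = τ_allow·J/r = 4.22×10^7 × 2.264×10^-8 / 0.0123 = 77.35 N·m.
ω = 2π·49.3 = 309.8 rad/s, so P_max = T_max·ω = 2.396×10^4 W.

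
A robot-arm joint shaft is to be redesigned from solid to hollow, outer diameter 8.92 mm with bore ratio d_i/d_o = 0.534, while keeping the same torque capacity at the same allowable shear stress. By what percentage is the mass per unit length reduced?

Equal τ_max and T ⇒ the solid shaft needs d_s³ = d_o³(1−k⁴), so d_s = 8.92·(1−0.534⁴)^(1/3) = 8.671 mm.
Area ratio A_h/A_s = d_o²(1−k²)/d_s² = (1−k²)/(1−k⁴)^(2/3) = 0.7564.
Mass saving = 1 − 0.7564 = 24.4 %.

24.4 %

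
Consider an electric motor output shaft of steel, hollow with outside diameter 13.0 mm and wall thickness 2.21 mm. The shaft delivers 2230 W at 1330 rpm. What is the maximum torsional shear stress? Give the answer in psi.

6640 psi

ω = 2π·1330/60 = 139.3 rad/s, so T = P/ω = 2230 / 139.3 = 16.01 N·m.
J = π(d_o⁴ − d_i⁴)/32 = π(0.0130⁴ − 0.00858⁴)/32 = 2.272×10^-9 m⁴.
τ_max = T·r/J = 16.01 × 0.00650 / 2.272×10^-9 = 4.581×10^7 Pa.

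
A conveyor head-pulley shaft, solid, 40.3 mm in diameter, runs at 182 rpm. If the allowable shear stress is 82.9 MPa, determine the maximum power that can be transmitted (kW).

20.3 kW

J = πd⁴/32 = π(0.0403)⁴/32 = 2.590×10^-7 m⁴.
T_max = τ_allow·J/r = 8.29×10^7 × 2.590×10^-7 / 0.0201 = 1065 N·m.
ω = 2π·182/60 = 19.06 rad/s, so P_max = T_max·ω = 2.030×10^4 W.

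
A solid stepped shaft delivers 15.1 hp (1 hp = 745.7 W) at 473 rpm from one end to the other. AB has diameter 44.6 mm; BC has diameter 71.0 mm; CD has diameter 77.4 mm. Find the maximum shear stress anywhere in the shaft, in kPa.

ω = 2π·473/60 = 49.53 rad/s, so T = P/ω = 15.1×745.7 / 49.53 = 227.3 N·m.
Under the same torque, τ_max = 16T/(πd³) is largest where d is smallest — segment AB (d = 44.6 mm).
τ_max = 16·227.3/(π·(0.0446)³) = 1.305×10^7 Pa.

13100 kPa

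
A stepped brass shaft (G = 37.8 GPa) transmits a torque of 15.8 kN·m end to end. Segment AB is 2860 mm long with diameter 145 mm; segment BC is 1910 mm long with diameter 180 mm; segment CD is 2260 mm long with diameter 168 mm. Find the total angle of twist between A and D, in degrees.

J_AB = π(0.145)⁴/32 = 4.34×10^-5 m⁴; J_BC = π(0.180)⁴/32 = 1.03×10^-4 m⁴; J_CD = π(0.168)⁴/32 = 7.82×10^-5 m⁴.
θ = (T/G)·Σ L_i/J_i = (15800/37.8×10⁹)·(2.86/4.34×10^-5 + 1.91/1.03×10^-4 + 2.26/7.82×10^-5) = 0.04737 rad.

2.71°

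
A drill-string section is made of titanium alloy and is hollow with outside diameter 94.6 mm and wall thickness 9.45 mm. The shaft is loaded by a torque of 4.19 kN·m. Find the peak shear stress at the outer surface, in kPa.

J = π(d_o⁴ − d_i⁴)/32 = π(0.0946⁴ − 0.0757⁴)/32 = 4.639×10^-6 m⁴.
τ_max = T·r/J = 4190 × 0.0473 / 4.639×10^-6 = 4.273×10^7 Pa.

42700 kPa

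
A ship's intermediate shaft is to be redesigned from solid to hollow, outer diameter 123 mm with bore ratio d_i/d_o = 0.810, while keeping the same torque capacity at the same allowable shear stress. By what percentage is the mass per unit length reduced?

49.9 %

Equal τ_max and T ⇒ the solid shaft needs d_s³ = d_o³(1−k⁴), so d_s = 123·(1−0.810⁴)^(1/3) = 102.0 mm.
Area ratio A_h/A_s = d_o²(1−k²)/d_s² = (1−k²)/(1−k⁴)^(2/3) = 0.5005.
Mass saving = 1 − 0.5005 = 49.9 %.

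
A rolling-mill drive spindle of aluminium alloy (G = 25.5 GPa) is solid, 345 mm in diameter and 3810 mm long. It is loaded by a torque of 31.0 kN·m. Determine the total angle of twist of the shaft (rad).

0.00333 rad

J = πd⁴/32 = π(0.345)⁴/32 = 1.391×10^-3 m⁴.
θ = T·L/(G·J) = 31000 × 3.81 / (25.5×10⁹ × 1.391×10^-3) = 3.330×10^-3 rad.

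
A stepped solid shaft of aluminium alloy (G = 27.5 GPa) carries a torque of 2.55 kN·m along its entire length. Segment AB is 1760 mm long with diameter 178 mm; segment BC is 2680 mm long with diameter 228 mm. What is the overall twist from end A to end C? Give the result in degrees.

J_AB = π(0.178)⁴/32 = 9.86×10^-5 m⁴; J_BC = π(0.228)⁴/32 = 2.65×10^-4 m⁴.
θ = (T/G)·Σ L_i/J_i = (2550/27.5×10⁹)·(1.76/9.86×10^-5 + 2.68/2.65×10^-4) = 2.593×10^-3 rad.

0.149°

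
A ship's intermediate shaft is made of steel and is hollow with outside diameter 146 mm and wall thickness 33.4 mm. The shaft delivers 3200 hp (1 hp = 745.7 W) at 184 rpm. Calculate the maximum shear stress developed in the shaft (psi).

ω = 2π·184/60 = 19.27 rad/s, so T = P/ω = 3200×745.7 / 19.27 = 123800 N·m.
J = π(d_o⁴ − d_i⁴)/32 = π(0.146⁴ − 0.0792⁴)/32 = 4.075×10^-5 m⁴.
τ_max = T·r/J = 123800 × 0.0730 / 4.075×10^-5 = 2.219×10^8 Pa.

32200 psi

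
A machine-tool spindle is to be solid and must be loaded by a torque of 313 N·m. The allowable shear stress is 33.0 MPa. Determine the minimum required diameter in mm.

For a solid shaft τ_max = 16T/(πd³), so d = (16T/(π τ_allow))^(1/3) = (16·313.0/(π·3.30×10^7))^(1/3) = 0.03642 m.

36.4 mm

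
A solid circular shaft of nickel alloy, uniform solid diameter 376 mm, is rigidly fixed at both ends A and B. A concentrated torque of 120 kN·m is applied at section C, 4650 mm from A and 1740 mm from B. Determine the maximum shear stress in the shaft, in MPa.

8.37 MPa

With uniform GJ and both ends fixed, compatibility θ_AC = θ_CB gives T_A·a = T_B·b, together with T_A + T_B = T₀.
T_A = T₀·b/(a+b) = 120000·1740/6390 = 32680 N·m; T_B = 87320 N·m.
τ in each portion: τ_AC = 3.13×10^6 Pa, τ_CB = 8.37×10^6 Pa; maximum is in CB.
τ_max = T_CB·r/J = 87320·0.188/1.96×10^-3 = 8.366×10^6 Pa.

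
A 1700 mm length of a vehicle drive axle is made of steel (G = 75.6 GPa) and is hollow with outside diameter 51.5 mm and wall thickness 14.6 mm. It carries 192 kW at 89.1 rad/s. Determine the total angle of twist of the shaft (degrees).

4.17°

ω = 89.1 rad/s, so T = P/ω = 192×10³ / 89.10 = 2155 N·m.
J = π(d_o⁴ − d_i⁴)/32 = π(0.0515⁴ − 0.0223⁴)/32 = 6.663×10^-7 m⁴.
θ = T·L/(G·J) = 2155 × 1.70 / (75.6×10⁹ × 6.663×10^-7) = 0.07272 rad.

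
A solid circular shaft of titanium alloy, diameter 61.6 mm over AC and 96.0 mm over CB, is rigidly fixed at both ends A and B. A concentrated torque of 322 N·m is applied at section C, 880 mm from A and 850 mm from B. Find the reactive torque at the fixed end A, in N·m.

45.3 N·m

Compatibility: T_A·a/J_AC = T_B·b/J_CB with T_A + T_B = T₀.
J_AC = 1.41×10^-6 m⁴, J_CB = 8.34×10^-6 m⁴, so T_A = T₀·(J_AC/a)/((J_AC/a)+(J_CB/b)) = 45.31 N·m, T_B = 276.7 N·m.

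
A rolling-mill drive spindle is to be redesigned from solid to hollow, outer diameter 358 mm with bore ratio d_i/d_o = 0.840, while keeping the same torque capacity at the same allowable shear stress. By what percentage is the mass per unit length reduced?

53.4 %

Equal τ_max and T ⇒ the solid shaft needs d_s³ = d_o³(1−k⁴), so d_s = 358·(1−0.840⁴)^(1/3) = 284.5 mm.
Area ratio A_h/A_s = d_o²(1−k²)/d_s² = (1−k²)/(1−k⁴)^(2/3) = 0.4660.
Mass saving = 1 − 0.4660 = 53.4 %.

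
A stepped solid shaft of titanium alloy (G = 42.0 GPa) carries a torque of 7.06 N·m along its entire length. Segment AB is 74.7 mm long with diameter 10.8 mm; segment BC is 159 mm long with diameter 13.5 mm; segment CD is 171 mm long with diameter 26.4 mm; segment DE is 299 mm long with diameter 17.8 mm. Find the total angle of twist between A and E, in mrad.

J_AB = π(0.0108)⁴/32 = 1.34×10^-9 m⁴; J_BC = π(0.0135)⁴/32 = 3.26×10^-9 m⁴; J_CD = π(0.0264)⁴/32 = 4.77×10^-8 m⁴; J_DE = π(0.0178)⁴/32 = 9.86×10^-9 m⁴.
θ = (T/G)·Σ L_i/J_i = (7.060/42.0×10⁹)·(0.0747/1.34×10^-9 + 0.159/3.26×10^-9 + 0.171/4.77×10^-8 + 0.299/9.86×10^-9) = 0.02330 rad.

23.3 mrad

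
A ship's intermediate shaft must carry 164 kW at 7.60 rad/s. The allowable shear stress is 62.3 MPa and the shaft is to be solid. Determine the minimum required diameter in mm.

121 mm

ω = 7.60 rad/s, so T = P/ω = 164×10³ / 7.600 = 21580 N·m.
For a solid shaft τ_max = 16T/(πd³), so d = (16T/(π τ_allow))^(1/3) = (16·21580/(π·6.23×10^7))^(1/3) = 0.1208 m.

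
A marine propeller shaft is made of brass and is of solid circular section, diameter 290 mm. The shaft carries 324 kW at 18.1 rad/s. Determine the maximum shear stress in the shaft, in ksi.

0.542 ksi

ω = 18.1 rad/s, so T = P/ω = 324×10³ / 18.10 = 17900 N·m.
J = πd⁴/32 = π(0.290)⁴/32 = 6.944×10^-4 m⁴.
τ_max = T·r/J = 17900 × 0.145 / 6.944×10^-4 = 3.738×10^6 Pa.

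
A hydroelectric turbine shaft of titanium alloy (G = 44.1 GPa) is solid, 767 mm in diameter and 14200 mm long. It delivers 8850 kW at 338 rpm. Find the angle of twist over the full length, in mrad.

2.37 mrad

ω = 2π·338/60 = 35.40 rad/s, so T = P/ω = 8850×10³ / 35.40 = 250000 N·m.
J = πd⁴/32 = π(0.767)⁴/32 = 0.03398 m⁴.
θ = T·L/(G·J) = 250000 × 14.2 / (44.1×10⁹ × 0.03398) = 2.370×10^-3 rad.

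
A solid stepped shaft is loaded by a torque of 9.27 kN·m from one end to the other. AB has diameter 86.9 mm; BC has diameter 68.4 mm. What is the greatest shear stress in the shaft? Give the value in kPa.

Under the same torque, τ_max = 16T/(πd³) is largest where d is smallest — segment BC (d = 68.4 mm).
τ_max = 16·9270/(π·(0.0684)³) = 1.475×10^8 Pa.

148000 kPa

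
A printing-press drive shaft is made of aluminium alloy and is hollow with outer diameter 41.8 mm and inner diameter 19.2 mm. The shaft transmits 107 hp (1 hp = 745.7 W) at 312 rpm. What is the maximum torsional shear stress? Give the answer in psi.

ω = 2π·312/60 = 32.67 rad/s, so T = P/ω = 107×745.7 / 32.67 = 2442 N·m.
J = π(d_o⁴ − d_i⁴)/32 = π(0.0418⁴ − 0.0192⁴)/32 = 2.864×10^-7 m⁴.
τ_max = T·r/J = 2442 × 0.0209 / 2.864×10^-7 = 1.782×10^8 Pa.

25900 psi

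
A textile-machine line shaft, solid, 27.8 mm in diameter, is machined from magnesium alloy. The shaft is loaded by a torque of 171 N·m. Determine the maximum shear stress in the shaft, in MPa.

J = πd⁴/32 = π(0.0278)⁴/32 = 5.864×10^-8 m⁴.
τ_max = T·r/J = 171.0 × 0.0139 / 5.864×10^-8 = 4.054×10^7 Pa.

40.5 MPa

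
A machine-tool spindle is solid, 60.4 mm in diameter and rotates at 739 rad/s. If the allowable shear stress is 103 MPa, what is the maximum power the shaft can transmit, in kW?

J = πd⁴/32 = π(0.0604)⁴/32 = 1.307×10^-6 m⁴.
T_max = τ_allow·J/r = 1.03×10^8 × 1.307×10^-6 / 0.0302 = 4456 N·m.
ω = 739 rad/s, so P_max = T_max·ω = 3.293×10^6 W.

3290 kW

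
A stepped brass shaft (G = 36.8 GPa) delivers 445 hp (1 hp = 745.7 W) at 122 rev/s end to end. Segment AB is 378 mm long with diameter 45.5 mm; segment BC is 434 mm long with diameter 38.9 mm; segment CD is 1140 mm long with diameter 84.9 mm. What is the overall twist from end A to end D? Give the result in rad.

ω = 2π·122 = 766.5 rad/s, so T = P/ω = 445×745.7 / 766.5 = 432.9 N·m.
J_AB = π(0.0455)⁴/32 = 4.21×10^-7 m⁴; J_BC = π(0.0389)⁴/32 = 2.25×10^-7 m⁴; J_CD = π(0.0849)⁴/32 = 5.10×10^-6 m⁴.
θ = (T/G)·Σ L_i/J_i = (432.9/36.8×10⁹)·(0.378/4.21×10^-7 + 0.434/2.25×10^-7 + 1.14/5.10×10^-6) = 0.03591 rad.

0.0359 rad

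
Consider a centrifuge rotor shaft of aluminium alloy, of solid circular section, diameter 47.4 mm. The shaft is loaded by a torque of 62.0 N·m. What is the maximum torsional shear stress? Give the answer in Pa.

2.97e6 Pa

J = πd⁴/32 = π(0.0474)⁴/32 = 4.956×10^-7 m⁴.
τ_max = T·r/J = 62.00 × 0.0237 / 4.956×10^-7 = 2.965×10^6 Pa.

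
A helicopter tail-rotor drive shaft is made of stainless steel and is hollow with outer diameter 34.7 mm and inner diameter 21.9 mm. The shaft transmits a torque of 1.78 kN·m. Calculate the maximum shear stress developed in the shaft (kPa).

J = π(d_o⁴ − d_i⁴)/32 = π(0.0347⁴ − 0.0219⁴)/32 = 1.198×10^-7 m⁴.
τ_max = T·r/J = 1780 × 0.0174 / 1.198×10^-7 = 2.579×10^8 Pa.

258000 kPa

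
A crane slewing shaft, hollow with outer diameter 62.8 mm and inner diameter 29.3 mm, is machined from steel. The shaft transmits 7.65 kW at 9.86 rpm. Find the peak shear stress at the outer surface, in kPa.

ω = 2π·9.86/60 = 1.033 rad/s, so T = P/ω = 7.65×10³ / 1.033 = 7409 N·m.
J = π(d_o⁴ − d_i⁴)/32 = π(0.0628⁴ − 0.0293⁴)/32 = 1.455×10^-6 m⁴.
τ_max = T·r/J = 7409 × 0.0314 / 1.455×10^-6 = 1.599×10^8 Pa.

160000 kPa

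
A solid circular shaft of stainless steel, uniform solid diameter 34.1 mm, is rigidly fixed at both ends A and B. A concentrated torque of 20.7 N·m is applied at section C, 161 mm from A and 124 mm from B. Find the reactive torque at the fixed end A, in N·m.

9.01 N·m

With uniform GJ and both ends fixed, compatibility θ_AC = θ_CB gives T_A·a = T_B·b, together with T_A + T_B = T₀.
T_A = T₀·b/(a+b) = 20.70·124/285.0 = 9.006 N·m; T_B = 11.69 N·m.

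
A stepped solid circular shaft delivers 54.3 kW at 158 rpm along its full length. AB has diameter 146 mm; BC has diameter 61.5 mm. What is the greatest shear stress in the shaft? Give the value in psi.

10400 psi

ω = 2π·158/60 = 16.55 rad/s, so T = P/ω = 54.3×10³ / 16.55 = 3282 N·m.
Under the same torque, τ_max = 16T/(πd³) is largest where d is smallest — segment BC (d = 61.5 mm).
τ_max = 16·3282/(π·(0.0615)³) = 7.186×10^7 Pa.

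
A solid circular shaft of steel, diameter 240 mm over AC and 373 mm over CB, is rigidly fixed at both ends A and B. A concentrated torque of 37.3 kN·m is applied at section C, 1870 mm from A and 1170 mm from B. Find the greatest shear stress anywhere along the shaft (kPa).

3310 kPa

Compatibility: T_A·a/J_AC = T_B·b/J_CB with T_A + T_B = T₀.
J_AC = 3.26×10^-4 m⁴, J_CB = 1.90×10^-3 m⁴, so T_A = T₀·(J_AC/a)/((J_AC/a)+(J_CB/b)) = 3613 N·m, T_B = 33690 N·m.
τ in each portion: τ_AC = 1.33×10^6 Pa, τ_CB = 3.31×10^6 Pa; maximum is in CB.
τ_max = T_CB·r/J = 33690·0.186/1.90×10^-3 = 3.306×10^6 Pa.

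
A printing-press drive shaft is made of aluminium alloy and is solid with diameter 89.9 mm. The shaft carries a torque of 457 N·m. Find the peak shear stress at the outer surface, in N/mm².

3.20 N/mm²

J = πd⁴/32 = π(0.0899)⁴/32 = 6.413×10^-6 m⁴.
τ_max = T·r/J = 457.0 × 0.0450 / 6.413×10^-6 = 3.203×10^6 Pa.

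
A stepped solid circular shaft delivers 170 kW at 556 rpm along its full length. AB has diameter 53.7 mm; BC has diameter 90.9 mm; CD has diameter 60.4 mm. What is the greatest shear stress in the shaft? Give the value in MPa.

ω = 2π·556/60 = 58.22 rad/s, so T = P/ω = 170×10³ / 58.22 = 2920 N·m.
Under the same torque, τ_max = 16T/(πd³) is largest where d is smallest — segment AB (d = 53.7 mm).
τ_max = 16·2920/(π·(0.0537)³) = 9.603×10^7 Pa.

96.0 MPa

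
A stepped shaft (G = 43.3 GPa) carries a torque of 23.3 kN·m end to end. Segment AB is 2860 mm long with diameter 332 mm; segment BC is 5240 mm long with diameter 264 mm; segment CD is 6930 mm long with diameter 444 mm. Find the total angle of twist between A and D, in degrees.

0.469°

J_AB = π(0.332)⁴/32 = 1.19×10^-3 m⁴; J_BC = π(0.264)⁴/32 = 4.77×10^-4 m⁴; J_CD = π(0.444)⁴/32 = 3.82×10^-3 m⁴.
θ = (T/G)·Σ L_i/J_i = (23300/43.3×10⁹)·(2.86/1.19×10^-3 + 5.24/4.77×10^-4 + 6.93/3.82×10^-3) = 8.180×10^-3 rad.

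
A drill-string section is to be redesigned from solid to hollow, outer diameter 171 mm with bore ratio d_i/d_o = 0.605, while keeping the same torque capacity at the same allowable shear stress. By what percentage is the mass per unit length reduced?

30.2 %

Equal τ_max and T ⇒ the solid shaft needs d_s³ = d_o³(1−k⁴), so d_s = 171·(1−0.605⁴)^(1/3) = 163.0 mm.
Area ratio A_h/A_s = d_o²(1−k²)/d_s² = (1−k²)/(1−k⁴)^(2/3) = 0.6978.
Mass saving = 1 − 0.6978 = 30.2 %.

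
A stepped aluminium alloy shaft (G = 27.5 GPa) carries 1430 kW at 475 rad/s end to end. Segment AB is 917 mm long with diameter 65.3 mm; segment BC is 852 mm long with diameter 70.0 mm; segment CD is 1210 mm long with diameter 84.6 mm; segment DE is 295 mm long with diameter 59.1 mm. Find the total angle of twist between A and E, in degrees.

ω = 475 rad/s, so T = P/ω = 1430×10³ / 475.0 = 3011 N·m.
J_AB = π(0.0653)⁴/32 = 1.79×10^-6 m⁴; J_BC = π(0.0700)⁴/32 = 2.36×10^-6 m⁴; J_CD = π(0.0846)⁴/32 = 5.03×10^-6 m⁴; J_DE = π(0.0591)⁴/32 = 1.20×10^-6 m⁴.
θ = (T/G)·Σ L_i/J_i = (3011/27.5×10⁹)·(0.917/1.79×10^-6 + 0.852/2.36×10^-6 + 1.21/5.03×10^-6 + 0.295/1.20×10^-6) = 0.1491 rad.

8.54°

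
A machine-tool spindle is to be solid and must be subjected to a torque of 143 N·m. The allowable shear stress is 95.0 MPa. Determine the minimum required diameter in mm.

19.7 mm

For a solid shaft τ_max = 16T/(πd³), so d = (16T/(π τ_allow))^(1/3) = (16·143.0/(π·9.50×10^7))^(1/3) = 0.01972 m.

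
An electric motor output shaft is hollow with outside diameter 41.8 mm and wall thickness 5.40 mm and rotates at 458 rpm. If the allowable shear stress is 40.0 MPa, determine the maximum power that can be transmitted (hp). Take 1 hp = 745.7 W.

25.7 hp

J = π(d_o⁴ − d_i⁴)/32 = π(0.0418⁴ − 0.0310⁴)/32 = 2.090×10^-7 m⁴.
T_max = τ_allow·J/r = 4.00×10^7 × 2.090×10^-7 / 0.0209 = 400.1 N·m.
ω = 2π·458/60 = 47.96 rad/s, so P_max = T_max·ω = 1.919×10^4 W.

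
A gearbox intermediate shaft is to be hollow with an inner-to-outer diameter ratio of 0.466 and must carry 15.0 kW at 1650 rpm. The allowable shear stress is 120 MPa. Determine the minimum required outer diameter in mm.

15.7 mm

ω = 2π·1650/60 = 172.8 rad/s, so T = P/ω = 15.0×10³ / 172.8 = 86.81 N·m.
For a hollow shaft with d_i/d_o = 0.466: τ_max = 16T/(π d_o³ (1−k⁴)), so d_o = [16T/(π τ_allow (1−k⁴))]^(1/3) = [16·86.81/(π·1.20×10^8·0.9528)]^(1/3) = 0.01570 m.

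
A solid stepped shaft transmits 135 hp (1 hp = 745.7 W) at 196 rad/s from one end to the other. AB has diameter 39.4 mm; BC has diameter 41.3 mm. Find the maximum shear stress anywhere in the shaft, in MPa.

ω = 196 rad/s, so T = P/ω = 135×745.7 / 196.0 = 513.6 N·m.
Under the same torque, τ_max = 16T/(πd³) is largest where d is smallest — segment AB (d = 39.4 mm).
τ_max = 16·513.6/(π·(0.0394)³) = 4.277×10^7 Pa.

42.8 MPa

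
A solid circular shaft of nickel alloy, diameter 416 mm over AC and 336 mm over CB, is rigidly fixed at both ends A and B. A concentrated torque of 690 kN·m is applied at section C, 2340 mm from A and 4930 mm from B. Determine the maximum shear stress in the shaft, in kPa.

40600 kPa

Compatibility: T_A·a/J_AC = T_B·b/J_CB with T_A + T_B = T₀.
J_AC = 2.94×10^-3 m⁴, J_CB = 1.25×10^-3 m⁴, so T_A = T₀·(J_AC/a)/((J_AC/a)+(J_CB/b)) = 574000 N·m, T_B = 116000 N·m.
τ in each portion: τ_AC = 4.06×10^7 Pa, τ_CB = 1.56×10^7 Pa; maximum is in AC.
τ_max = T_AC·r/J = 574000·0.208/2.94×10^-3 = 4.061×10^7 Pa.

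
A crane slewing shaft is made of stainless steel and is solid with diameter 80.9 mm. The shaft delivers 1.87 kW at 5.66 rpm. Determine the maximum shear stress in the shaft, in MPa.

ω = 2π·5.66/60 = 0.5927 rad/s, so T = P/ω = 1.87×10³ / 0.5927 = 3155 N·m.
J = πd⁴/32 = π(0.0809)⁴/32 = 4.205×10^-6 m⁴.
τ_max = T·r/J = 3155 × 0.0404 / 4.205×10^-6 = 3.035×10^7 Pa.

30.3 MPa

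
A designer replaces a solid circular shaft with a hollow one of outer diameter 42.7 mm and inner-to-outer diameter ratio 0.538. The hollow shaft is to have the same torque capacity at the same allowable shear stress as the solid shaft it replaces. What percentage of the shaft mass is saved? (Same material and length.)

24.7 %

Equal τ_max and T ⇒ the solid shaft needs d_s³ = d_o³(1−k⁴), so d_s = 42.7·(1−0.538⁴)^(1/3) = 41.47 mm.
Area ratio A_h/A_s = d_o²(1−k²)/d_s² = (1−k²)/(1−k⁴)^(2/3) = 0.7532.
Mass saving = 1 − 0.7532 = 24.7 %.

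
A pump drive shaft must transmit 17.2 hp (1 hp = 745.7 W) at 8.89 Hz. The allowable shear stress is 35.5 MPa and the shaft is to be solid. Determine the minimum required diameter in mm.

32.1 mm

ω = 2π·8.89 = 55.86 rad/s, so T = P/ω = 17.2×745.7 / 55.86 = 229.6 N·m.
For a solid shaft τ_max = 16T/(πd³), so d = (16T/(π τ_allow))^(1/3) = (16·229.6/(π·3.55×10^7))^(1/3) = 0.03206 m.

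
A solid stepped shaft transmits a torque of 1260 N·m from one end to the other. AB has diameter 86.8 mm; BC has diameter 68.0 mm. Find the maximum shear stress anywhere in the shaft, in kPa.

20400 kPa

Under the same torque, τ_max = 16T/(πd³) is largest where d is smallest — segment BC (d = 68.0 mm).
τ_max = 16·1260/(π·(0.0680)³) = 2.041×10^7 Pa.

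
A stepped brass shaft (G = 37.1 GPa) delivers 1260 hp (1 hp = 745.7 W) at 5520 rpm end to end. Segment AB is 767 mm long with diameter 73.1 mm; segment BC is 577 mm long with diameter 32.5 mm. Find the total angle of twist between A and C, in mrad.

ω = 2π·5520/60 = 578.1 rad/s, so T = P/ω = 1260×745.7 / 578.1 = 1625 N·m.
J_AB = π(0.0731)⁴/32 = 2.80×10^-6 m⁴; J_BC = π(0.0325)⁴/32 = 1.10×10^-7 m⁴.
θ = (T/G)·Σ L_i/J_i = (1625/37.1×10⁹)·(0.767/2.80×10^-6 + 0.577/1.10×10^-7) = 0.2428 rad.

243 mrad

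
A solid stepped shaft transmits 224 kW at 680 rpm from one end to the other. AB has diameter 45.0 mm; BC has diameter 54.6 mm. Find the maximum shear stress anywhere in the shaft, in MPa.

ω = 2π·680/60 = 71.21 rad/s, so T = P/ω = 224×10³ / 71.21 = 3146 N·m.
Under the same torque, τ_max = 16T/(πd³) is largest where d is smallest — segment AB (d = 45.0 mm).
τ_max = 16·3146/(π·(0.0450)³) = 1.758×10^8 Pa.

176 MPa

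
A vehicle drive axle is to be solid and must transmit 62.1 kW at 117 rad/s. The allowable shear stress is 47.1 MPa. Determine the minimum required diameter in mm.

38.6 mm

ω = 117 rad/s, so T = P/ω = 62.1×10³ / 117.0 = 530.8 N·m.
For a solid shaft τ_max = 16T/(πd³), so d = (16T/(π τ_allow))^(1/3) = (16·530.8/(π·4.71×10^7))^(1/3) = 0.03857 m.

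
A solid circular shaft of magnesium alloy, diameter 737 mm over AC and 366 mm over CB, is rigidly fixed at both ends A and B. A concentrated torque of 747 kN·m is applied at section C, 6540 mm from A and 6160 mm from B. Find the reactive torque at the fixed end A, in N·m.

Compatibility: T_A·a/J_AC = T_B·b/J_CB with T_A + T_B = T₀.
J_AC = 0.0290 m⁴, J_CB = 1.76×10^-3 m⁴, so T_A = T₀·(J_AC/a)/((J_AC/a)+(J_CB/b)) = 701700 N·m, T_B = 45310 N·m.

702000 N·m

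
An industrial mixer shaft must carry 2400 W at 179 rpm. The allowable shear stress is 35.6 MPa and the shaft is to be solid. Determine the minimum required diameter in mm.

ω = 2π·179/60 = 18.74 rad/s, so T = P/ω = 2400 / 18.74 = 128.0 N·m.
For a solid shaft τ_max = 16T/(πd³), so d = (16T/(π τ_allow))^(1/3) = (16·128.0/(π·3.56×10^7))^(1/3) = 0.02636 m.

26.4 mm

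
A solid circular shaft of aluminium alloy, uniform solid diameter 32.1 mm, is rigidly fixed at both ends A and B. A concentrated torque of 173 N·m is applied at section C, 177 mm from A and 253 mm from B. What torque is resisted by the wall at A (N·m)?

102 N·m

With uniform GJ and both ends fixed, compatibility θ_AC = θ_CB gives T_A·a = T_B·b, together with T_A + T_B = T₀.
T_A = T₀·b/(a+b) = 173.0·253/430.0 = 101.8 N·m; T_B = 71.21 N·m.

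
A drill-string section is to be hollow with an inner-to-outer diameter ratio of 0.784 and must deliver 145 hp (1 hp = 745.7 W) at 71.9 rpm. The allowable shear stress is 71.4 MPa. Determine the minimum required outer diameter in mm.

118 mm

ω = 2π·71.9/60 = 7.529 rad/s, so T = P/ω = 145×745.7 / 7.529 = 14360 N·m.
For a hollow shaft with d_i/d_o = 0.784: τ_max = 16T/(π d_o³ (1−k⁴)), so d_o = [16T/(π τ_allow (1−k⁴))]^(1/3) = [16·14360/(π·7.14×10^7·0.6222)]^(1/3) = 0.1181 m.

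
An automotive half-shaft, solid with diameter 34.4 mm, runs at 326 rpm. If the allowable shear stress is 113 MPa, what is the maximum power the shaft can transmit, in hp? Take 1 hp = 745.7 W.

41.3 hp

J = πd⁴/32 = π(0.0344)⁴/32 = 1.375×10^-7 m⁴.
T_max = τ_allow·J/r = 1.13×10^8 × 1.375×10^-7 / 0.0172 = 903.2 N·m.
ω = 2π·326/60 = 34.14 rad/s, so P_max = T_max·ω = 3.083×10^4 W.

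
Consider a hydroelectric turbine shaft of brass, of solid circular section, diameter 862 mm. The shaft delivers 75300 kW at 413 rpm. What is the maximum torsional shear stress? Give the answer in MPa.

ω = 2π·413/60 = 43.25 rad/s, so T = P/ω = 75300×10³ / 43.25 = 1.741e6 N·m.
J = πd⁴/32 = π(0.862)⁴/32 = 0.05420 m⁴.
τ_max = T·r/J = 1.741e6 × 0.431 / 0.05420 = 1.384×10^7 Pa.

13.8 MPa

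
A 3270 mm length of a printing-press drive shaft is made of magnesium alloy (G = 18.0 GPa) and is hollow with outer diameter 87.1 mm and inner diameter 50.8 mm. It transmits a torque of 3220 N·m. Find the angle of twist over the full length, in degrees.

J = π(d_o⁴ − d_i⁴)/32 = π(0.0871⁴ − 0.0508⁴)/32 = 4.996×10^-6 m⁴.
θ = T·L/(G·J) = 3220 × 3.27 / (18.0×10⁹ × 4.996×10^-6) = 0.1171 rad.

6.71°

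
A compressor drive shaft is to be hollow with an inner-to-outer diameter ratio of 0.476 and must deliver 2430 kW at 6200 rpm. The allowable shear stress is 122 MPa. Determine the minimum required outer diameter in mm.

54.8 mm

ω = 2π·6200/60 = 649.3 rad/s, so T = P/ω = 2430×10³ / 649.3 = 3743 N·m.
For a hollow shaft with d_i/d_o = 0.476: τ_max = 16T/(π d_o³ (1−k⁴)), so d_o = [16T/(π τ_allow (1−k⁴))]^(1/3) = [16·3743/(π·1.22×10^8·0.9487)]^(1/3) = 0.05481 m.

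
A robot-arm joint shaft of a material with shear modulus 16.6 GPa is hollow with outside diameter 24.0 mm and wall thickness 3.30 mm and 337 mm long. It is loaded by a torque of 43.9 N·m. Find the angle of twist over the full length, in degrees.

J = π(d_o⁴ − d_i⁴)/32 = π(0.0240⁴ − 0.0174⁴)/32 = 2.357×10^-8 m⁴.
θ = T·L/(G·J) = 43.90 × 0.337 / (16.6×10⁹ × 2.357×10^-8) = 0.03781 rad.

2.17°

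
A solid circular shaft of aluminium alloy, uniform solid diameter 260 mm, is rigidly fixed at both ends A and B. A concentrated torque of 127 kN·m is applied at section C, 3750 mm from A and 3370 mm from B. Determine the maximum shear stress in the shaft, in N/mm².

With uniform GJ and both ends fixed, compatibility θ_AC = θ_CB gives T_A·a = T_B·b, together with T_A + T_B = T₀.
T_A = T₀·b/(a+b) = 127000·3370/7120 = 60110 N·m; T_B = 66890 N·m.
τ in each portion: τ_AC = 1.74×10^7 Pa, τ_CB = 1.94×10^7 Pa; maximum is in CB.
τ_max = T_CB·r/J = 66890·0.130/4.49×10^-4 = 1.938×10^7 Pa.

19.4 N/mm²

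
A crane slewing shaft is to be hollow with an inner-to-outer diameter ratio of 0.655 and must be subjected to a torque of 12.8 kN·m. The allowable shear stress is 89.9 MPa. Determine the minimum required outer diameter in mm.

96.1 mm

For a hollow shaft with d_i/d_o = 0.655: τ_max = 16T/(π d_o³ (1−k⁴)), so d_o = [16T/(π τ_allow (1−k⁴))]^(1/3) = [16·12800/(π·8.99×10^7·0.8159)]^(1/3) = 0.09614 m.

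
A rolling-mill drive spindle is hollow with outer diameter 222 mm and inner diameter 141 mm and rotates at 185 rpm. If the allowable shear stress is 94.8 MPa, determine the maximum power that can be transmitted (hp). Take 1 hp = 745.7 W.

J = π(d_o⁴ − d_i⁴)/32 = π(0.222⁴ − 0.141⁴)/32 = 1.997×10^-4 m⁴.
T_max = τ_allow·J/r = 9.48×10^7 × 1.997×10^-4 / 0.111 = 170500 N·m.
ω = 2π·185/60 = 19.37 rad/s, so P_max = T_max·ω = 3.303×10^6 W.

4430 hp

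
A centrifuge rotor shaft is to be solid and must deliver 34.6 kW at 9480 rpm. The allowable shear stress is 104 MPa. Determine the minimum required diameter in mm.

12.0 mm

ω = 2π·9480/60 = 992.7 rad/s, so T = P/ω = 34.6×10³ / 992.7 = 34.85 N·m.
For a solid shaft τ_max = 16T/(πd³), so d = (16T/(π τ_allow))^(1/3) = (16·34.85/(π·1.04×10^8))^(1/3) = 0.01195 m.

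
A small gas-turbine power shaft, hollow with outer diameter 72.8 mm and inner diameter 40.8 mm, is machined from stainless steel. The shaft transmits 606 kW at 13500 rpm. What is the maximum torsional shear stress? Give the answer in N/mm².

6.28 N/mm²

ω = 2π·13500/60 = 1414 rad/s, so T = P/ω = 606×10³ / 1414 = 428.7 N·m.
J = π(d_o⁴ − d_i⁴)/32 = π(0.0728⁴ − 0.0408⁴)/32 = 2.486×10^-6 m⁴.
τ_max = T·r/J = 428.7 × 0.0364 / 2.486×10^-6 = 6.278×10^6 Pa.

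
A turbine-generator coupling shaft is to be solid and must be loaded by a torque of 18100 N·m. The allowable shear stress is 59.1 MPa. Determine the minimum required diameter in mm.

116 mm

For a solid shaft τ_max = 16T/(πd³), so d = (16T/(π τ_allow))^(1/3) = (16·18100/(π·5.91×10^7))^(1/3) = 0.1160 m.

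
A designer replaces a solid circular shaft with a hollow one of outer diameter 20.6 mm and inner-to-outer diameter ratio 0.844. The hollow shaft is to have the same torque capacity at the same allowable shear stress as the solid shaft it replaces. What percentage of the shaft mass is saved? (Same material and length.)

Equal τ_max and T ⇒ the solid shaft needs d_s³ = d_o³(1−k⁴), so d_s = 20.6·(1−0.844⁴)^(1/3) = 16.27 mm.
Area ratio A_h/A_s = d_o²(1−k²)/d_s² = (1−k²)/(1−k⁴)^(2/3) = 0.4612.
Mass saving = 1 − 0.4612 = 53.9 %.

53.9 %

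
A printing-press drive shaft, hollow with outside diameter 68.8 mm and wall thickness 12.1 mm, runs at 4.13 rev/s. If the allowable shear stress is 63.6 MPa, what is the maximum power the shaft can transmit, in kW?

86.9 kW

J = π(d_o⁴ − d_i⁴)/32 = π(0.0688⁴ − 0.0446⁴)/32 = 1.811×10^-6 m⁴.
T_max = τ_allow·J/r = 6.36×10^7 × 1.811×10^-6 / 0.0344 = 3349 N·m.
ω = 2π·4.13 = 25.95 rad/s, so P_max = T_max·ω = 8.689×10^4 W.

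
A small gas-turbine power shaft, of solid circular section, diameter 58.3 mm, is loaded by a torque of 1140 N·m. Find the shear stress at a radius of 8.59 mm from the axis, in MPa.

8.63 MPa

J = πd⁴/32 = π(0.0583)⁴/32 = 1.134×10^-6 m⁴.
Shear stress varies linearly with radius: τ = T·r/J = 1140 × 0.00859 / 1.134×10^-6 = 8.634×10^6 Pa.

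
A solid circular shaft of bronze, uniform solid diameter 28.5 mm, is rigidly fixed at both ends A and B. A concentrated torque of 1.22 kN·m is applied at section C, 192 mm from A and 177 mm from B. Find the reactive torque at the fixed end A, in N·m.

585 N·m

With uniform GJ and both ends fixed, compatibility θ_AC = θ_CB gives T_A·a = T_B·b, together with T_A + T_B = T₀.
T_A = T₀·b/(a+b) = 1220·177/369.0 = 585.2 N·m; T_B = 634.8 N·m.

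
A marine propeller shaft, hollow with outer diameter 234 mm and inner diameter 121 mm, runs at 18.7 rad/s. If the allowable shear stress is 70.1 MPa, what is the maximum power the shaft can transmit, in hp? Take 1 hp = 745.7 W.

4110 hp

J = π(d_o⁴ − d_i⁴)/32 = π(0.234⁴ − 0.121⁴)/32 = 2.733×10^-4 m⁴.
T_max = τ_allow·J/r = 7.01×10^7 × 2.733×10^-4 / 0.117 = 163700 N·m.
ω = 18.7 rad/s, so P_max = T_max·ω = 3.062×10^6 W.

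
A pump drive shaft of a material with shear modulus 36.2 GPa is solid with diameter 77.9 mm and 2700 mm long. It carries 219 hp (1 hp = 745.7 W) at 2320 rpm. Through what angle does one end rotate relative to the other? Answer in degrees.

ω = 2π·2320/60 = 242.9 rad/s, so T = P/ω = 219×745.7 / 242.9 = 672.2 N·m.
J = πd⁴/32 = π(0.0779)⁴/32 = 3.615×10^-6 m⁴.
θ = T·L/(G·J) = 672.2 × 2.70 / (36.2×10⁹ × 3.615×10^-6) = 0.01387 rad.

0.795°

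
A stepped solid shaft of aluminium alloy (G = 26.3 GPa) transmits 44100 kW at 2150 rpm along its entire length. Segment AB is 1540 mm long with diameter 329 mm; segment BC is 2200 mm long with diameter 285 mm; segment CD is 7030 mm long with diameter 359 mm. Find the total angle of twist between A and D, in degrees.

3.86°

ω = 2π·2150/60 = 225.1 rad/s, so T = P/ω = 44100×10³ / 225.1 = 195900 N·m.
J_AB = π(0.329)⁴/32 = 1.15×10^-3 m⁴; J_BC = π(0.285)⁴/32 = 6.48×10^-4 m⁴; J_CD = π(0.359)⁴/32 = 1.63×10^-3 m⁴.
θ = (T/G)·Σ L_i/J_i = (195900/26.3×10⁹)·(1.54/1.15×10^-3 + 2.20/6.48×10^-4 + 7.03/1.63×10^-3) = 0.06737 rad.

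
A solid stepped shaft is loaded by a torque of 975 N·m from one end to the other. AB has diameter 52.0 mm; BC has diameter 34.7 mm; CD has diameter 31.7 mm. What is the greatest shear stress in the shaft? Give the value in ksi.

Under the same torque, τ_max = 16T/(πd³) is largest where d is smallest — segment CD (d = 31.7 mm).
τ_max = 16·975.0/(π·(0.0317)³) = 1.559×10^8 Pa.

22.6 ksi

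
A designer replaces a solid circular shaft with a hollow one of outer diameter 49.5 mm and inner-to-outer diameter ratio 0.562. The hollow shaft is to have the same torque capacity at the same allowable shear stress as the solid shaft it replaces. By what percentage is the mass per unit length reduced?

26.6 %

Equal τ_max and T ⇒ the solid shaft needs d_s³ = d_o³(1−k⁴), so d_s = 49.5·(1−0.562⁴)^(1/3) = 47.80 mm.
Area ratio A_h/A_s = d_o²(1−k²)/d_s² = (1−k²)/(1−k⁴)^(2/3) = 0.7338.
Mass saving = 1 − 0.7338 = 26.6 %.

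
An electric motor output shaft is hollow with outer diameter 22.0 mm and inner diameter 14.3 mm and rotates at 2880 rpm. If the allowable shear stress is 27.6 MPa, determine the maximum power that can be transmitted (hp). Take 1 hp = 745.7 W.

19.2 hp

J = π(d_o⁴ − d_i⁴)/32 = π(0.0220⁴ − 0.0143⁴)/32 = 1.889×10^-8 m⁴.
T_max = τ_allow·J/r = 2.76×10^7 × 1.889×10^-8 / 0.0110 = 47.40 N·m.
ω = 2π·2880/60 = 301.6 rad/s, so P_max = T_max·ω = 1.430×10^4 W.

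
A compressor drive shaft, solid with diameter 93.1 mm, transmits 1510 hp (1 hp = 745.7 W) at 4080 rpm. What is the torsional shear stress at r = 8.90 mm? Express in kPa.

ω = 2π·4080/60 = 427.3 rad/s, so T = P/ω = 1510×745.7 / 427.3 = 2635 N·m.
J = πd⁴/32 = π(0.0931)⁴/32 = 7.376×10^-6 m⁴.
Shear stress varies linearly with radius: τ = T·r/J = 2635 × 0.00890 / 7.376×10^-6 = 3.180×10^6 Pa.

3180 kPa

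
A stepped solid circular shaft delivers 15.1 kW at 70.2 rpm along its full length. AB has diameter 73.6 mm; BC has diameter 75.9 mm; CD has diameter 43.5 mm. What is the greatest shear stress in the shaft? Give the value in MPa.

ω = 2π·70.2/60 = 7.351 rad/s, so T = P/ω = 15.1×10³ / 7.351 = 2054 N·m.
Under the same torque, τ_max = 16T/(πd³) is largest where d is smallest — segment CD (d = 43.5 mm).
τ_max = 16·2054/(π·(0.0435)³) = 1.271×10^8 Pa.

127 MPa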